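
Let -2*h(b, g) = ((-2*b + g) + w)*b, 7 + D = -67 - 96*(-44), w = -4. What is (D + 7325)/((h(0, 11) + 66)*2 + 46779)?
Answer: 3825/15637 ≈ 0.24461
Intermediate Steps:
D = 4150 (D = -7 + (-67 - 96*(-44)) = -7 + (-67 + 4224) = -7 + 4157 = 4150)
h(b, g) = -b*(-4 + g - 2*b)/2 (h(b, g) = -((-2*b + g) - 4)*b/2 = -((g - 2*b) - 4)*b/2 = -(-4 + g - 2*b)*b/2 = -b*(-4 + g - 2*b)/2)
(D + 7325)/((h(0, 11) + 66)*2 + 46779) = (4150 + 7325)/(((½)*0*(4 - 1*11 + 2*0) + 66)*2 + 46779) = 11475/(((½)*0*(4 - 11 + 0) + 66)*2 + 46779) = 11475/(((½)*0*(-7) + 66)*2 + 46779) = 11475/((0 + 66)*2 + 46779) = 11475/(66*2 + 46779) = 11475/(132 + 46779) = 11475/46911 = 11475*(1/46911) = 3825/15637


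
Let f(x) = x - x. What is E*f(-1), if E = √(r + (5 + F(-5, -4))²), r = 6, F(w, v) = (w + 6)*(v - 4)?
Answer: 0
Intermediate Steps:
f(x) = 0
F(w, v) = (-4 + v)*(6 + w) (F(w, v) = (6 + w)*(-4 + v) = (-4 + v)*(6 + w))
E = √15 (E = √(6 + (5 + (-24 - 4*(-5) + 6*(-4) - 4*(-5)))²) = √(6 + (5 + (-24 + 20 - 24 + 20))²) = √(6 + (5 - 8)²) = √(6 + (-3)²) = √(6 + 9) = √15 ≈ 3.8730)
E*f(-1) = √15*0 = 0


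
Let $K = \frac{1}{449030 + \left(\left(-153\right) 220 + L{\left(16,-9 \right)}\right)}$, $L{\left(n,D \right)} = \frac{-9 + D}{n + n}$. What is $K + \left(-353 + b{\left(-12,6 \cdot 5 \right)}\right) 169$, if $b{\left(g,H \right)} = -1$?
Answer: $- \frac{397598271470}{6645911} \approx -59826.0$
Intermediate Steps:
$L{\left(n,D \right)} = \frac{-9 + D}{2 n}$
$K = \frac{16}{6645911}$ ($K = \frac{1}{449030 - \left(33660 - \frac{-9 - 9}{2 \cdot 16}\right)} = \frac{1}{449030 - \left(33660 - - \frac{9}{16}\right)} = \frac{1}{449030 - \frac{538569}{16}} = \frac{1}{\frac{6645911}{16}} = \frac{16}{6645911} \approx 2.4075 \cdot 10^{-6}$)
$K + \left(-353 + b{\left(-12,6 \cdot 5 \right)}\right) 169 = \frac{16}{6645911} + \left(-353 - 1\right) 169 = \frac{16}{6645911} - 59826 = - \frac{397598271470}{6645911}$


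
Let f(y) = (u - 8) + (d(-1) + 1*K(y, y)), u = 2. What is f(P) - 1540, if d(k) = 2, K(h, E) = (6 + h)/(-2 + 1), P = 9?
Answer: -1559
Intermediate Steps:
K(h, E) = -6 - h (K(h, E) = (6 + h)/(-1) = (6 + h)*(-1) = -6 - h)
f(y) = -10 - y (f(y) = (2 - 8) + (2 + 1*(-6 - y)) = -6 + (2 + (-6 - y)) = -6 + (-4 - y) = -10 - y)
f(P) - 1540 = (-10 - 1*9) - 1540 = (-10 - 9) - 1540 = -19 - 1540 = -1559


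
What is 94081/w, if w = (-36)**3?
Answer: -94081/46656 ≈ -2.0165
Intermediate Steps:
w = -46656
94081/w = 94081/(-46656) = 94081*(-1/46656) = -94081/46656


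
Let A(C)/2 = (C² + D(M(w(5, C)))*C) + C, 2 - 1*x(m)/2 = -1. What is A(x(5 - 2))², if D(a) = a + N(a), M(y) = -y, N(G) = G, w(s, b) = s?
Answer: 1296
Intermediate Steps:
x(m) = 6 (x(m) = 4 - 2*(-1) = 4 + 2 = 6)
D(a) = 2*a (D(a) = a + a = 2*a)
A(C) = -18*C + 2*C² (A(C) = 2*((C² + (2*(-1*5))*C) + C) = 2*((C² + (2*(-5))*C) + C) = 2*((C² - 10*C) + C) = 2*(C² - 9*C) = -18*C + 2*C²)
A(x(5 - 2))² = (2*6*(-9 + 6))² = (2*6*(-3))² = (-36)² = 1296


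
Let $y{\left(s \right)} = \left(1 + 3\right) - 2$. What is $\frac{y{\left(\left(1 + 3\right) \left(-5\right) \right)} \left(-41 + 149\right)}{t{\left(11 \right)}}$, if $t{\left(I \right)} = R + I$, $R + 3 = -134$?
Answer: $- \frac{12}{7} \approx -1.7143$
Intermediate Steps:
$R = -137$ ($R = -3 - 134 = -137$)
$y{\left(s \right)} = 2$ ($y{\left(s \right)} = 4 - 2 = 2$)
$t{\left(I \right)} = -137 + I$
$\frac{y{\left(\left(1 + 3\right) \left(-5\right) \right)} \left(-41 + 149\right)}{t{\left(11 \right)}} = \frac{2 \left(-41 + 149\right)}{-137 + 11} = \frac{2 \cdot 108}{-126} = 216 \left(- \frac{1}{126}\right) = - \frac{12}{7}$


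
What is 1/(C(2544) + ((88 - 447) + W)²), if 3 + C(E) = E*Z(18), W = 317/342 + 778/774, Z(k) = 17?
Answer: 2669956/455874982821 ≈ 5.8568e-6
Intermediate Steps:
W = 3157/1634 (W = 317*(1/342) + 778*(1/774) = 317/342 + 389/387 = 3157/1634 ≈ 1.9321)
C(E) = -3 + 17*E (C(E) = -3 + E*17 = -3 + 17*E)
1/(C(2544) + ((88 - 447) + W)²) = 1/((-3 + 17*2544) + ((88 - 447) + 3157/1634)²) = 1/((-3 + 43248) + (-359 + 3157/1634)²) = 1/(43245 + (-583449/1634)²) = 1/(43245 + 340412735601/2669956) = 1/(455874982821/2669956) = 2669956/455874982821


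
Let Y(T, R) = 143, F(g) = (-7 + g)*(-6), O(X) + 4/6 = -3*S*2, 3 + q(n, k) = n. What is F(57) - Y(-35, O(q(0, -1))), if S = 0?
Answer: -443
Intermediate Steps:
q(n, k) = -3 + n
O(X) = -2/3 (O(X) = -2/3 - 3*0*2 = -2/3 + 0*2 = -2/3 + 0 = -2/3)
F(g) = 42 - 6*g
F(57) - Y(-35, O(q(0, -1))) = (42 - 6*57) - 1*143 = (42 - 342) - 143 = -300 - 143 = -443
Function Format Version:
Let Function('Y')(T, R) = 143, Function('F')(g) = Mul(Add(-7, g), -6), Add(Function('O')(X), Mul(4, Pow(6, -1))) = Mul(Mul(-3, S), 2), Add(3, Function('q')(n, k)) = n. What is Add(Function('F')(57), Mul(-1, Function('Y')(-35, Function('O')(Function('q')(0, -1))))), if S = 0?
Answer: -443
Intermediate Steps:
Function('q')(n, k) = Add(-3, n)
Function('O')(X) = Rational(-2, 3) (Function('O')(X) = Add(Rational(-2, 3), Mul(Mul(-3, 0), 2)) = Add(Rational(-2, 3), Mul(0, 2)) = Add(Rational(-2, 3), 0) = Rational(-2, 3))
Function('F')(g) = Add(42, Mul(-6, g))
Add(Function('F')(57), Mul(-1, Function('Y')(-35, Function('O')(Function('q')(0, -1))))) = Add(Add(42, Mul(-6, 57)), Mul(-1, 143)) = Add(Add(42, -342), -143) = Add(-300, -143) = -443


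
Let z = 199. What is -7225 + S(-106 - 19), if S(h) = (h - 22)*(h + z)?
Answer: -18103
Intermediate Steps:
S(h) = (-22 + h)*(199 + h) (S(h) = (h - 22)*(h + 199) = (-22 + h)*(199 + h))
-7225 + S(-106 - 19) = -7225 + (-4378 + (-106 - 19)**2 + 177*(-106 - 19)) = -7225 + (-4378 + (-125)**2 + 177*(-125)) = -7225 + (-4378 + 15625 - 22125) = -7225 - 10878 = -18103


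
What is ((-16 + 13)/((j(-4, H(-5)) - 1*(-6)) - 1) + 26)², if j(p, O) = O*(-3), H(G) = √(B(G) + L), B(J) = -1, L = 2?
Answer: 2401/4 ≈ 600.25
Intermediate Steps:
H(G) = 1 (H(G) = √(-1 + 2) = √1 = 1)
j(p, O) = -3*O
((-16 + 13)/((j(-4, H(-5)) - 1*(-6)) - 1) + 26)² = ((-16 + 13)/((-3*1 - 1*(-6)) - 1) + 26)² = (-3/((-3 + 6) - 1) + 26)² = (-3/(3 - 1) + 26)² = (-3/2 + 26)² = (49/2)² = 2401/4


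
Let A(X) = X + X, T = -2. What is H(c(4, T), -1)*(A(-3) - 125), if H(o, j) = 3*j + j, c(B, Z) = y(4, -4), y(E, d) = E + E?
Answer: 524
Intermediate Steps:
y(E, d) = 2*E
c(B, Z) = 8 (c(B, Z) = 2*4 = 8)
H(o, j) = 4*j
A(X) = 2*X
H(c(4, T), -1)*(A(-3) - 125) = (4*(-1))*(2*(-3) - 125) = -4*(-6 - 125) = -4*(-131) = 524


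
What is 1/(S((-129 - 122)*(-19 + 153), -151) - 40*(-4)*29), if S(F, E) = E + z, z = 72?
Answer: 1/4561 ≈ 0.00021925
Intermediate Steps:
S(F, E) = 72 + E (S(F, E) = E + 72 = 72 + E)
1/(S((-129 - 122)*(-19 + 153), -151) - 40*(-4)*29) = 1/((72 - 151) - 40*(-4)*29) = 1/(-79 + 160*29) = 1/(-79 + 4640) = 1/4561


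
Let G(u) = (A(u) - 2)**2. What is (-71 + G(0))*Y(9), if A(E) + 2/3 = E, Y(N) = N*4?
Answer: -2300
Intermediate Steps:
Y(N) = 4*N
A(E) = -2/3 + E
G(u) = (-8/3 + u)**2 (G(u) = ((-2/3 + u) - 2)**2 = (-8/3 + u)**2)
(-71 + G(0))*Y(9) = (-71 + (-8 + 3*0)**2/9)*(4*9) = (-71 + (-8 + 0)**2/9)*36 = (-71 + (1/9)*(-8)**2)*36 = (-71 + (1/9)*64)*36 = (-71 + 64/9)*36 = -575/9*36 = -2300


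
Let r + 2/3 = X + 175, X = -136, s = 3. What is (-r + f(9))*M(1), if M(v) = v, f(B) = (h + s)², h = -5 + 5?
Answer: -88/3 ≈ -29.333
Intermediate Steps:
h = 0
f(B) = 9 (f(B) = (0 + 3)² = 3² = 9)
r = 115/3 (r = -⅔ + (-136 + 175) = -⅔ + 39 = 115/3 ≈ 38.333)
(-r + f(9))*M(1) = (-1*115/3 + 9)*1 = (-115/3 + 9)*1 = -88/3*1 = -88/3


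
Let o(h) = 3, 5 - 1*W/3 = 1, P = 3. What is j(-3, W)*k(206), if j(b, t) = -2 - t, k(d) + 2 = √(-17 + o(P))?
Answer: 28 - 14*I*√14 ≈ 28.0 - 52.383*I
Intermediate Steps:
W = 12 (W = 15 - 3*1 = 15 - 3 = 12)
k(d) = -2 + I*√14 (k(d) = -2 + √(-17 + 3) = -2 + √(-14) = -2 + I*√14)
j(-3, W)*k(206) = (-2 - 1*12)*(-2 + I*√14) = (-2 - 12)*(-2 + I*√14) = -14*(-2 + I*√14) = 28 - 14*I*√14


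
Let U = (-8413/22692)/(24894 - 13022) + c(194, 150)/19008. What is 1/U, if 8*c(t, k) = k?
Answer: 17780361984/16983767 ≈ 1046.9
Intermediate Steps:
c(t, k) = k/8
U = 16983767/17780361984 (U = (-8413/22692)/(24894 - 13022) + ((⅛)*150)/19008 = -8413*1/22692/11872 + (75/4)*(1/19008) = -8413/22692*1/11872 + 25/25344 = -8413/269399424 + 25/25344 = 16983767/17780361984 ≈ 0.00095520)
1/U = 1/(16983767/17780361984) = 17780361984/16983767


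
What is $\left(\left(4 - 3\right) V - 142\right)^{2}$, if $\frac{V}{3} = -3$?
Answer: $22801$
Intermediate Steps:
$V = -9$ ($V = 3 \left(-3\right) = -9$)
$\left(\left(4 - 3\right) V - 142\right)^{2} = \left(\left(4 - 3\right) \left(-9\right) - 142\right)^{2} = \left(1 \left(-9\right) - 142\right)^{2} = \left(-9 - 142\right)^{2} = \left(-151\right)^{2} = 22801$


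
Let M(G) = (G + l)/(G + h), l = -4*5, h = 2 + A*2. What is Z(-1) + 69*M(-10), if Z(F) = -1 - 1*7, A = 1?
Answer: 337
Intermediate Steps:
h = 4 (h = 2 + 1*2 = 2 + 2 = 4)
l = -20
Z(F) = -8 (Z(F) = -1 - 7 = -8)
M(G) = (-20 + G)/(4 + G) (M(G) = (G - 20)/(G + 4) = (-20 + G)/(4 + G))
Z(-1) + 69*M(-10) = -8 + 69*((-20 - 10)/(4 - 10)) = -8 + 69*(-30/(-6)) = -8 + 69*(-1/6*(-30)) = -8 + 69*5 = -8 + 345 = 337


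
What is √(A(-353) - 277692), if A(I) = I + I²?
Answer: 2*I*√38359 ≈ 391.71*I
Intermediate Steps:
√(A(-353) - 277692) = √(-353*(1 - 353) - 277692) = √(-353*(-352) - 277692) = √(124256 - 277692) = √(-153436) = 2*I*√38359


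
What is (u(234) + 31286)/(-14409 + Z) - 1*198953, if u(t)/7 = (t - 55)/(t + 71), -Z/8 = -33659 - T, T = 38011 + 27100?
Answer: -47073077010932/236604055 ≈ -1.9895e+5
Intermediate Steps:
T = 65111
Z = 790160 (Z = -8*(-33659 - 1*65111) = -8*(-33659 - 65111) = -8*(-98770) = 790160)
u(t) = 7*(-55 + t)/(71 + t) (u(t) = 7*((t - 55)/(t + 71)) = 7*((-55 + t)/(71 + t)) = 7*(-55 + t)/(71 + t))
(u(234) + 31286)/(-14409 + Z) - 1*198953 = (7*(-55 + 234)/(71 + 234) + 31286)/(-14409 + 790160) - 1*198953 = (7*179/305 + 31286)/775751 - 198953 = (7*(1/305)*179 + 31286)*(1/775751) - 198953 = (1253/305 + 31286)*(1/775751) - 198953 = (9543483/305)*(1/775751) - 198953 = 9543483/236604055 - 198953 = -47073077010932/236604055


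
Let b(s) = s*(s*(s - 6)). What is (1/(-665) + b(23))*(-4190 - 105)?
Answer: -5137115496/133 ≈ -3.8625e+7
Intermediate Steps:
b(s) = s²*(-6 + s) (b(s) = s*(s*(-6 + s)) = s²*(-6 + s))
(1/(-665) + b(23))*(-4190 - 105) = (1/(-665) + 23²*(-6 + 23))*(-4190 - 105) = (-1/665 + 529*17)*(-4295) = (-1/665 + 8993)*(-4295) = (5980344/665)*(-4295) = -5137115496/133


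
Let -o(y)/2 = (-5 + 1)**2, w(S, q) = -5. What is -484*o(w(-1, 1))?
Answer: 15488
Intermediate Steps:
o(y) = -32 (o(y) = -2*(-5 + 1)**2 = -2*(-4)**2 = -2*16 = -32)
-484*o(w(-1, 1)) = -484*(-32) = 15488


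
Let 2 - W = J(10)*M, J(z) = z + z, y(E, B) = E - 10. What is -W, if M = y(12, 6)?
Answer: 38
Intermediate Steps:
y(E, B) = -10 + E
M = 2 (M = -10 + 12 = 2)
J(z) = 2*z
W = -38 (W = 2 - 2*10*2 = 2 - 20*2 = 2 - 1*40 = 2 - 40 = -38)
-W = -1*(-38) = 38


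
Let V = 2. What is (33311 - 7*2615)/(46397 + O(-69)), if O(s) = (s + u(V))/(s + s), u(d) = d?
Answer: 2070828/6402853 ≈ 0.32342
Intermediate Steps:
O(s) = (2 + s)/(2*s) (O(s) = (s + 2)/(s + s) = (2 + s)/((2*s)) = (2 + s)*(1/(2*s)) = (2 + s)/(2*s))
(33311 - 7*2615)/(46397 + O(-69)) = (33311 - 7*2615)/(46397 + (½)*(2 - 69)/(-69)) = (33311 - 18305)/(46397 + (½)*(-1/69)*(-67)) = 15006/(46397 + 67/138) = 15006/(6402853/138) = 15006*(138/6402853) = 2070828/6402853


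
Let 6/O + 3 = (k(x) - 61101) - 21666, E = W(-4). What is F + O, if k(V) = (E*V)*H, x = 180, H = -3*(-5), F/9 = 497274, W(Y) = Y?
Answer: 69794892269/15595 ≈ 4.4755e+6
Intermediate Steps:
F = 4475466 (F = 9*497274 = 4475466)
H = 15
E = -4
k(V) = -60*V (k(V) = -4*V*15 = -60*V)
O = -1/15595 (O = 6/(-3 + ((-60*180 - 61101) - 21666)) = 6/(-3 + ((-10800 - 61101) - 21666)) = 6/(-3 + (-71901 - 21666)) = 6/(-3 - 93567) = 6/(-93570) = 6*(-1/93570) = -1/15595 ≈ -6.4123e-5)
F + O = 4475466 - 1/15595 = 69794892269/15595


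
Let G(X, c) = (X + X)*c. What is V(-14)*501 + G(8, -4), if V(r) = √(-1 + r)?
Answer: -64 + 501*I*√15 ≈ -64.0 + 1940.4*I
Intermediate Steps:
G(X, c) = 2*X*c (G(X, c) = (2*X)*c = 2*X*c)
V(-14)*501 + G(8, -4) = √(-1 - 14)*501 + 2*8*(-4) = √(-15)*501 - 64 = (I*√15)*501 - 64 = 501*I*√15 - 64 = -64 + 501*I*√15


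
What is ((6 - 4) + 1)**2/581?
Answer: 9/581 ≈ 0.015491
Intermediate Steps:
((6 - 4) + 1)**2/581 = (2 + 1)**2*(1/581) = 3**2*(1/581) = 9*(1/581) = 9/581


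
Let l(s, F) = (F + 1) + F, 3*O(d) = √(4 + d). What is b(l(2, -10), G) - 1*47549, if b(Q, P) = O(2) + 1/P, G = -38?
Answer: -1806863/38 + √6/3 ≈ -47548.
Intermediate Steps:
O(d) = √(4 + d)/3
l(s, F) = 1 + 2*F (l(s, F) = (1 + F) + F = 1 + 2*F)
b(Q, P) = 1/P + √6/3 (b(Q, P) = √(4 + 2)/3 + 1/P = √6/3 + 1/P = 1/P + √6/3)
b(l(2, -10), G) - 1*47549 = (1/(-38) + √6/3) - 1*47549 = (-1/38 + √6/3) - 47549 = -1806863/38 + √6/3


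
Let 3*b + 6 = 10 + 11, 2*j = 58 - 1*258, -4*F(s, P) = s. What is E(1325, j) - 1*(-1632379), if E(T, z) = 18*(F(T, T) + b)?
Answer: 3253013/2 ≈ 1.6265e+6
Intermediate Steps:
F(s, P) = -s/4
j = -100 (j = (58 - 1*258)/2 = (58 - 258)/2 = (½)*(-200) = -100)
b = 5 (b = -2 + (10 + 11)/3 = -2 + (⅓)*21 = -2 + 7 = 5)
E(T, z) = 90 - 9*T/2 (E(T, z) = 18*(-T/4 + 5) = 18*(5 - T/4) = 90 - 9*T/2)
E(1325, j) - 1*(-1632379) = (90 - 9/2*1325) - 1*(-1632379) = (90 - 11925/2) + 1632379 = -11745/2 + 1632379 = 3253013/2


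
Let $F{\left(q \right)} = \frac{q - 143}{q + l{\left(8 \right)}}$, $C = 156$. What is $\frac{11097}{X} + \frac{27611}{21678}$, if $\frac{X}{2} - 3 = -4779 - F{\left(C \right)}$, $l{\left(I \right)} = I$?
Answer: $\frac{1901078435}{16979878806} \approx 0.11196$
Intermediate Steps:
$F{\left(q \right)} = \frac{-143 + q}{8 + q}$ ($F{\left(q \right)} = \frac{q - 143}{q + 8} = \frac{-143 + q}{8 + q}$)
$X = - \frac{783277}{82}$ ($X = 6 + 2 \left(-4779 - \frac{-143 + 156}{8 + 156}\right) = 6 + 2 \left(-4779 - \frac{1}{164} \cdot 13\right) = 6 + 2 \left(-4779 - \frac{13}{164}\right) = 6 + 2 \left(- \frac{783769}{164}\right) = 6 - \frac{783769}{82} = - \frac{783277}{82} \approx -9552.2$)
$\frac{11097}{X} + \frac{27611}{21678} = \frac{11097}{- \frac{783277}{82}} + \frac{27611}{21678} = 11097 \left(- \frac{82}{783277}\right) + 27611 \cdot \frac{1}{21678} = - \frac{909954}{783277} + \frac{27611}{21678} = \frac{1901078435}{16979878806}$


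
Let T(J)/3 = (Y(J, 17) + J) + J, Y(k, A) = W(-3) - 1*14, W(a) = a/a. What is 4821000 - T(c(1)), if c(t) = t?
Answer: 4821033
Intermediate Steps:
W(a) = 1
Y(k, A) = -13 (Y(k, A) = 1 - 1*14 = 1 - 14 = -13)
T(J) = -39 + 6*J (T(J) = 3*((-13 + J) + J) = 3*(-13 + 2*J) = -39 + 6*J)
4821000 - T(c(1)) = 4821000 - (-39 + 6*1) = 4821000 - (-39 + 6) = 4821000 - 1*(-33) = 4821000 + 33 = 4821033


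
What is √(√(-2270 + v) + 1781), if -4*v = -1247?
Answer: √(7124 + 2*I*√7833)/2 ≈ 42.205 + 0.52425*I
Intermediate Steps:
v = 1247/4 (v = -¼*(-1247) = 1247/4 ≈ 311.75)
√(√(-2270 + v) + 1781) = √(√(-2270 + 1247/4) + 1781) = √(√(-7833/4) + 1781) = √(I*√7833/2 + 1781) = √(1781 + I*√7833/2)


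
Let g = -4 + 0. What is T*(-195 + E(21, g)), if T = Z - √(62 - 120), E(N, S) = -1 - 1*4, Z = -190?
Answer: 38000 + 200*I*√58 ≈ 38000.0 + 1523.2*I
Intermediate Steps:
g = -4
E(N, S) = -5 (E(N, S) = -1 - 4 = -5)
T = -190 - I*√58 (T = -190 - √(62 - 120) = -190 - √(-58) = -190 - I*√58 ≈ -190.0 - 7.6158*I)
T*(-195 + E(21, g)) = (-190 - I*√58)*(-195 - 5) = (-190 - I*√58)*(-200) = 38000 + 200*I*√58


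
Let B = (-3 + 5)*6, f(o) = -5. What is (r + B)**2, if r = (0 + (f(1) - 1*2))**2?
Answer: 3721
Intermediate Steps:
B = 12 (B = 2*6 = 12)
r = 49 (r = (0 + (-5 - 1*2))**2 = (0 + (-5 - 2))**2 = (0 - 7)**2 = (-7)**2 = 49)
(r + B)**2 = (49 + 12)**2 = 61**2 = 3721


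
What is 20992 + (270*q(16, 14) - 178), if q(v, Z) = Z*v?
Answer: 81294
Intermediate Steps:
20992 + (270*q(16, 14) - 178) = 20992 + (270*(14*16) - 178) = 20992 + (270*224 - 178) = 20992 + (60480 - 178) = 20992 + 60302 = 81294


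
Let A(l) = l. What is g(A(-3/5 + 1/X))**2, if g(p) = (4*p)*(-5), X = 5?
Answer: 64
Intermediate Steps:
g(p) = -20*p
g(A(-3/5 + 1/X))**2 = (-20*(-3/5 + 1/5))**2 = (-20*(-2/5))**2 = 8**2 = 64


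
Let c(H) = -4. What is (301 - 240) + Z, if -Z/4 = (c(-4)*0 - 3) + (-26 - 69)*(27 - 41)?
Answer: -5247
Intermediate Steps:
Z = -5308 (Z = -4*((-4*0 - 3) + (-26 - 69)*(27 - 41)) = -4*((0 - 3) - 95*(-14)) = -4*(-3 + 1330) = -4*1327 = -5308)
(301 - 240) + Z = (301 - 240) - 5308 = 61 - 5308 = -5247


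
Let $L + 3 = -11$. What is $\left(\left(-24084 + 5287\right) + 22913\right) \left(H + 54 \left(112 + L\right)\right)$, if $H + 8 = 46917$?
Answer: $214859316$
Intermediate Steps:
$L = -14$ ($L = -3 - 11 = -14$)
$H = 46909$ ($H = -8 + 46917 = 46909$)
$\left(\left(-24084 + 5287\right) + 22913\right) \left(H + 54 \left(112 + L\right)\right) = \left(\left(-24084 + 5287\right) + 22913\right) \left(46909 + 54 \left(112 - 14\right)\right) = \left(-18797 + 22913\right) \left(46909 + 54 \cdot 98\right) = 4116 \left(46909 + 5292\right) = 4116 \cdot 52201 = 214859316$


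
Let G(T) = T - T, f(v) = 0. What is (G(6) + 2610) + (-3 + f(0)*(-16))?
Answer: 2607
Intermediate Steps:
G(T) = 0
(G(6) + 2610) + (-3 + f(0)*(-16)) = (0 + 2610) + (-3 + 0*(-16)) = 2610 + (-3 + 0) = 2610 - 3 = 2607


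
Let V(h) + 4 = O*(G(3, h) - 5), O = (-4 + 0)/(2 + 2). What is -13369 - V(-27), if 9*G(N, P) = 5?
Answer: -120325/9 ≈ -13369.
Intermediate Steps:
G(N, P) = 5/9 (G(N, P) = (⅑)*5 = 5/9)
O = -1 (O = -4/4 = -4*¼ = -1)
V(h) = 4/9 (V(h) = -4 - (5/9 - 5) = -4 - 1*(-40/9) = -4 + 40/9 = 4/9)
-13369 - V(-27) = -13369 - 1*4/9 = -13369 - 4/9 = -120325/9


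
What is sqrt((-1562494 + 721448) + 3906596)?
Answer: 5*sqrt(122622) ≈ 1750.9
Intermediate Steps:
sqrt((-1562494 + 721448) + 3906596) = sqrt(-841046 + 3906596) = sqrt(3065550) = 5*sqrt(122622)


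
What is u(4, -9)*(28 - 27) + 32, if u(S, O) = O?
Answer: 23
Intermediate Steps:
u(4, -9)*(28 - 27) + 32 = -9*(28 - 27) + 32 = -9*1 + 32 = -9 + 32 = 23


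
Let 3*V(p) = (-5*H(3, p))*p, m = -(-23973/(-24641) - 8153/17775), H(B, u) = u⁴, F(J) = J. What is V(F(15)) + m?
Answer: -554336096706377/437993775 ≈ -1.2656e+6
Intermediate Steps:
m = -225222002/437993775 (m = -(-23973*(-1/24641) - 8153*1/17775) = -(23973/24641 - 8153/17775) = -1*225222002/437993775 = -225222002/437993775 ≈ -0.51421)
V(p) = -5*p⁵/3 (V(p) = ((-5*p⁴)*p)/3 = (-5*p⁵)/3 = -5*p⁵/3)
V(F(15)) + m = -5/3*15⁵ - 225222002/437993775 = -5/3*759375 - 225222002/437993775 = -1265625 - 225222002/437993775 = -554336096706377/437993775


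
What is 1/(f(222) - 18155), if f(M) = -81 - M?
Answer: -1/18458 ≈ -5.4177e-5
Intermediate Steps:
1/(f(222) - 18155) = 1/((-81 - 1*222) - 18155) = 1/((-81 - 222) - 18155) = 1/(-303 - 18155) = 1/(-18458) = -1/18458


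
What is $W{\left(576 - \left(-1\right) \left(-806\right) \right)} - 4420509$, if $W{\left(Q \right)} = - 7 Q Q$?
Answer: $-4790809$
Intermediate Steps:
$W{\left(Q \right)} = - 7 Q^{2}$
$W{\left(576 - \left(-1\right) \left(-806\right) \right)} - 4420509 = - 7 \left(576 - \left(-1\right) \left(-806\right)\right)^{2} - 4420509 = - 7 \left(576 - 806\right)^{2} - 4420509 = - 7 \left(-230\right)^{2} - 4420509 = \left(-7\right) 52900 - 4420509 = -370300 - 4420509 = -4790809$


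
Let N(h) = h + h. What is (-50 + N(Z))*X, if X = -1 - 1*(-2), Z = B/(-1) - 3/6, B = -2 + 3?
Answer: -53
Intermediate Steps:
B = 1
Z = -3/2 (Z = 1/(-1) - 3/6 = 1*(-1) - 3*⅙ = -1 - ½ = -3/2 ≈ -1.5000)
N(h) = 2*h
X = 1 (X = -1 + 2 = 1)
(-50 + N(Z))*X = (-50 + 2*(-3/2))*1 = (-50 - 3)*1 = -53*1 = -53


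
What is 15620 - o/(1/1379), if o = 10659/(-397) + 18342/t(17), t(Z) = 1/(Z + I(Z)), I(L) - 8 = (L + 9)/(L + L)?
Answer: -4397850761231/6749 ≈ -6.5163e+8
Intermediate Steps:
I(L) = 8 + (9 + L)/(2*L) (I(L) = 8 + (L + 9)/(L + L) = 8 + (9 + L)/((2*L)) = 8 + (9 + L)*(1/(2*L)) = 8 + (9 + L)/(2*L))
t(Z) = 1/(Z + (9 + 17*Z)/(2*Z))
o = 3189235809/6749 (o = 10659/(-397) + 18342/((2*17/(9 + 2*17² + 17*17))) = 10659*(-1/397) + 18342/((2*17/(9 + 2*289 + 289))) = -10659/397 + 18342/((2*17/(9 + 578 + 289))) = -10659/397 + 18342/((2*17/876)) = -10659/397 + 18342/((2*17*(1/876))) = -10659/397 + 18342/(17/438) = -10659/397 + 18342*(438/17) = -10659/397 + 8033796/17 = 3189235809/6749 ≈ 4.7255e+5)
15620 - o/(1/1379) = 15620 - 3189235809/(6749*(1/1379)) = 15620 - 3189235809/(6749*1/1379) = 15620 - 3189235809*1379/6749 = 15620 - 1*4397956180611/6749 = 15620 - 4397956180611/6749 = -4397850761231/6749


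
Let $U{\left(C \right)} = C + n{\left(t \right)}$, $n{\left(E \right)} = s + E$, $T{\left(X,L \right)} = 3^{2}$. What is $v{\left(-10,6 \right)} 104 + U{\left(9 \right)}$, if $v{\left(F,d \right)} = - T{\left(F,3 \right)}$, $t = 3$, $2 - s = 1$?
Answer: $-923$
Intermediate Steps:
$s = 1$ ($s = 2 - 1 = 1$)
$T{\left(X,L \right)} = 9$
$n{\left(E \right)} = 1 + E$
$v{\left(F,d \right)} = -9$ ($v{\left(F,d \right)} = \left(-1\right) 9 = -9$)
$U{\left(C \right)} = 4 + C$ ($U{\left(C \right)} = C + \left(1 + 3\right) = C + 4 = 4 + C$)
$v{\left(-10,6 \right)} 104 + U{\left(9 \right)} = \left(-9\right) 104 + \left(4 + 9\right) = -936 + 13 = -923$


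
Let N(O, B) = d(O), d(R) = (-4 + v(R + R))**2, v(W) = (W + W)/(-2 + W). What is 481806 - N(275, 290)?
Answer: 9042942285/18769 ≈ 4.8180e+5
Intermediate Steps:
v(W) = 2*W/(-2 + W) (v(W) = (2*W)/(-2 + W) = 2*W/(-2 + W))
d(R) = (-4 + 4*R/(-2 + 2*R))**2 (d(R) = (-4 + 2*(R + R)/(-2 + (R + R)))**2 = (-4 + 2*(2*R)/(-2 + 2*R))**2 = (-4 + 4*R/(-2 + 2*R))**2)
N(O, B) = 4*(2 - O)**2/(-1 + O)**2
481806 - N(275, 290) = 481806 - 4*(2 - 1*275)**2/(-1 + 275)**2 = 481806 - 4*(2 - 275)**2/274**2 = 481806 - 4*(-273)**2/75076 = 481806 - 4*74529/75076 = 481806 - 1*74529/18769 = 481806 - 74529/18769 = 9042942285/18769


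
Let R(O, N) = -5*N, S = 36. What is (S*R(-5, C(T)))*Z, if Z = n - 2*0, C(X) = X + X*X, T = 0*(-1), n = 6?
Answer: 0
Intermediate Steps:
T = 0
C(X) = X + X²
Z = 6 (Z = 6 - 2*0 = 6 + 0 = 6)
(S*R(-5, C(T)))*Z = (36*(-0*(1 + 0)))*6 = (36*(-0))*6 = (36*(-5*0))*6 = (36*0)*6 = 0*6 = 0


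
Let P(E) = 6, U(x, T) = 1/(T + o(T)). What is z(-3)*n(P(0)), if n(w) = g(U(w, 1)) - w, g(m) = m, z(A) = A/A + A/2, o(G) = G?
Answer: 11/4 ≈ 2.7500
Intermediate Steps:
z(A) = 1 + A/2 (z(A) = 1 + A*(½) = 1 + A/2)
U(x, T) = 1/(2*T) (U(x, T) = 1/(T + T) = 1/(2*T))
n(w) = ½ - w (n(w) = (½)/1 - w = (½)*1 - w = ½ - w)
z(-3)*n(P(0)) = (1 + (½)*(-3))*(½ - 1*6) = (1 - 3/2)*(½ - 6) = -½*(-11/2) = 11/4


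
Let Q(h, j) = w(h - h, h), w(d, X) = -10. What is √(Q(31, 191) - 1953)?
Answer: I*√1963 ≈ 44.306*I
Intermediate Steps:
Q(h, j) = -10
√(Q(31, 191) - 1953) = √(-10 - 1953) = √(-1963) = I*√1963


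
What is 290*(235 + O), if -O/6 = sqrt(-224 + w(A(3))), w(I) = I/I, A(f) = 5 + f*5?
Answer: 68150 - 1740*I*sqrt(223) ≈ 68150.0 - 25984.0*I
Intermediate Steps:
A(f) = 5 + 5*f
w(I) = 1
O = -6*I*sqrt(223) (O = -6*sqrt(-224 + 1) = -6*I*sqrt(223) ≈ -89.599*I)
290*(235 + O) = 290*(235 - 6*I*sqrt(223)) = 68150 - 1740*I*sqrt(223)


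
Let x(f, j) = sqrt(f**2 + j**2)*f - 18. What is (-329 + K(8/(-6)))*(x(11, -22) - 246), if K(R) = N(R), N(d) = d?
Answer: 87208 - 119911*sqrt(5)/3 ≈ -2168.4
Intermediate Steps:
K(R) = R
x(f, j) = -18 + f*sqrt(f**2 + j**2) (x(f, j) = f*sqrt(f**2 + j**2) - 18 = -18 + f*sqrt(f**2 + j**2))
(-329 + K(8/(-6)))*(x(11, -22) - 246) = (-329 + 8/(-6))*((-18 + 11*sqrt(11**2 + (-22)**2)) - 246) = (-329 + 8*(-1/6))*((-18 + 11*sqrt(121 + 484)) - 246) = (-329 - 4/3)*((-18 + 11*sqrt(605)) - 246) = -991*((-18 + 11*(11*sqrt(5))) - 246)/3 = -991*((-18 + 121*sqrt(5)) - 246)/3 = -991*(-264 + 121*sqrt(5))/3 = 87208 - 119911*sqrt(5)/3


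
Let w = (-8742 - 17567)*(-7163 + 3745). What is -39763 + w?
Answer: 89884399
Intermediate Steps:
w = 89924162 (w = -26309*(-3418) = 89924162)
-39763 + w = -39763 + 89924162 = 89884399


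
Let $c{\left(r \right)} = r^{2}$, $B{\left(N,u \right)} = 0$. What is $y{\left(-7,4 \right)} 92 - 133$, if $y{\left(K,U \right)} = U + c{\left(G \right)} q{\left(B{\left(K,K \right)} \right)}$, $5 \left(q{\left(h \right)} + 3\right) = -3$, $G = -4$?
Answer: $- \frac{25321}{5} \approx -5064.2$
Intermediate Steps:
$q{\left(h \right)} = - \frac{18}{5}$ ($q{\left(h \right)} = -3 + \frac{1}{5} \left(-3\right) = -3 - \frac{3}{5} = - \frac{18}{5}$)
$y{\left(K,U \right)} = - \frac{288}{5} + U$ ($y{\left(K,U \right)} = U + \left(-4\right)^{2} \left(- \frac{18}{5}\right) = U + 16 \left(- \frac{18}{5}\right) = U - \frac{288}{5} = - \frac{288}{5} + U$)
$y{\left(-7,4 \right)} 92 - 133 = \left(- \frac{288}{5} + 4\right) 92 - 133 = \left(- \frac{268}{5}\right) 92 - 133 = - \frac{24656}{5} - 133 = - \frac{25321}{5}$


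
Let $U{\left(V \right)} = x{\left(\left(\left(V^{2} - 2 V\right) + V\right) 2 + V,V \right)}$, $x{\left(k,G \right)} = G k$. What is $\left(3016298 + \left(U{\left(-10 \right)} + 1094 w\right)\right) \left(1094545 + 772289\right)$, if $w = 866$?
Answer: $7395653308068$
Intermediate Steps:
$U{\left(V \right)} = V \left(- V + 2 V^{2}\right)$ ($U{\left(V \right)} = V \left(\left(\left(V^{2} - 2 V\right) + V\right) 2 + V\right) = V \left(\left(V^{2} - V\right) 2 + V\right) = V \left(\left(- 2 V + 2 V^{2}\right) + V\right) = V \left(- V + 2 V^{2}\right)$)
$\left(3016298 + \left(U{\left(-10 \right)} + 1094 w\right)\right) \left(1094545 + 772289\right) = \left(3016298 + \left(\left(-10\right)^{2} \left(-1 + 2 \left(-10\right)\right) + 1094 \cdot 866\right)\right) \left(1094545 + 772289\right) = \left(3016298 + \left(100 \left(-1 - 20\right) + 947404\right)\right) 1866834 = \left(3016298 + \left(100 \left(-21\right) + 947404\right)\right) 1866834 = \left(3016298 + \left(-2100 + 947404\right)\right) 1866834 = \left(3016298 + 945304\right) 1866834 = 3961602 \cdot 1866834 = 7395653308068$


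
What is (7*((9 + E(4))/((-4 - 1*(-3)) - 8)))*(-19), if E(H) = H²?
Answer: 3325/9 ≈ 369.44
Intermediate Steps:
(7*((9 + E(4))/((-4 - 1*(-3)) - 8)))*(-19) = (7*((9 + 4²)/((-4 - 1*(-3)) - 8)))*(-19) = (7*((9 + 16)/((-4 + 3) - 8)))*(-19) = (7*(25/(-1 - 8)))*(-19) = (7*(25/(-9)))*(-19) = (7*(25*(-⅑)))*(-19) = (7*(-25/9))*(-19) = -175/9*(-19) = 3325/9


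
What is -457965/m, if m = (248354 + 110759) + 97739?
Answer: -152655/152284 ≈ -1.0024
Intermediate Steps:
m = 456852 (m = 359113 + 97739 = 456852)
-457965/m = -457965/456852 = -457965*1/456852 = -152655/152284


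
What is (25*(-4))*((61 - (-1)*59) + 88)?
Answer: -20800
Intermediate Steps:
(25*(-4))*((61 - (-1)*59) + 88) = -100*((61 - 1*(-59)) + 88) = -100*((61 + 59) + 88) = -100*(120 + 88) = -100*208 = -20800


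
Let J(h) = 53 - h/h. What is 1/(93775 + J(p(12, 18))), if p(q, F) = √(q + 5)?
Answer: 1/93827 ≈ 1.0658e-5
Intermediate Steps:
p(q, F) = √(5 + q)
J(h) = 52 (J(h) = 53 - 1*1 = 53 - 1 = 52)
1/(93775 + J(p(12, 18))) = 1/(93775 + 52) = 1/93827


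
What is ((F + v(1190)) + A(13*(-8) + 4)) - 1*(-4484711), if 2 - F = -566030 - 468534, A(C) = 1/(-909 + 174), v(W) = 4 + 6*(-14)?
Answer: 4056609794/735 ≈ 5.5192e+6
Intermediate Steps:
v(W) = -80 (v(W) = 4 - 84 = -80)
A(C) = -1/735 (A(C) = 1/(-735) = -1/735)
F = 1034566 (F = 2 - (-566030 - 468534) = 2 - 1*(-1034564) = 2 + 1034564 = 1034566)
((F + v(1190)) + A(13*(-8) + 4)) - 1*(-4484711) = ((1034566 - 80) - 1/735) - 1*(-4484711) = (1034486 - 1/735) + 4484711 = 760347209/735 + 4484711 = 4056609794/735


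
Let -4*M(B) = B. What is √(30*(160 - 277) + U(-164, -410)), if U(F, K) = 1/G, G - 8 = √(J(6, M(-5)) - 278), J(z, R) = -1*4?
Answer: √((-28079 - 3510*I*√282)/(8 + I*√282)) ≈ 0.0004 - 59.245*I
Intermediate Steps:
M(B) = -B/4
J(z, R) = -4
G = 8 + I*√282 (G = 8 + √(-4 - 278) = 8 + √(-282) = 8 + I*√282 ≈ 8.0 + 16.793*I)
U(F, K) = 1/(8 + I*√282)
√(30*(160 - 277) + U(-164, -410)) = √(30*(160 - 277) + (4/173 - I*√282/346)) = √(30*(-117) + (4/173 - I*√282/346)) = √(-3510 + (4/173 - I*√282/346)) = √(-607226/173 - I*√282/346)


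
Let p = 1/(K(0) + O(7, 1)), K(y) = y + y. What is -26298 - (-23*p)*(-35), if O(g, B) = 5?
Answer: -26459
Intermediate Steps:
K(y) = 2*y
p = ⅕ (p = 1/(2*0 + 5) = 1/(0 + 5) = 1/5 = ⅕ ≈ 0.20000)
-26298 - (-23*p)*(-35) = -26298 - (-23*⅕)*(-35) = -26298 - (-23)*(-35)/5 = -26298 - 1*161 = -26298 - 161 = -26459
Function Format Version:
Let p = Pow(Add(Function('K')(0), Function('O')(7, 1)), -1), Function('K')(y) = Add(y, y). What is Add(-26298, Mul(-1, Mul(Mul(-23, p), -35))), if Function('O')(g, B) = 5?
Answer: -26459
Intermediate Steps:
Function('K')(y) = Mul(2, y)
p = Rational(1, 5) (p = Pow(Add(Mul(2, 0), 5), -1) = Pow(Add(0, 5), -1) = Pow(5, -1) = Rational(1, 5) ≈ 0.20000)
Add(-26298, Mul(-1, Mul(Mul(-23, p), -35))) = Add(-26298, Mul(-1, Mul(Mul(-23, Rational(1, 5)), -35))) = Add(-26298, Mul(-1, Mul(Rational(-23, 5), -35))) = Add(-26298, Mul(-1, 161)) = Add(-26298, -161) = -26459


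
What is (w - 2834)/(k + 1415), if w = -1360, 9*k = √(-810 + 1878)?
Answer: -160231770/54059719 + 25164*√267/54059719 ≈ -2.9564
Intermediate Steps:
k = 2*√267/9 (k = √(-810 + 1878)/9 = √1068/9 = (2*√267)/9 = 2*√267/9 ≈ 3.6311)
(w - 2834)/(k + 1415) = (-1360 - 2834)/(2*√267/9 + 1415) = -4194/(1415 + 2*√267/9)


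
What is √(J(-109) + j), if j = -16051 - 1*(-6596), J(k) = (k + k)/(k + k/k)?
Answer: I*√3062766/18 ≈ 97.226*I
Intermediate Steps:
J(k) = 2*k/(1 + k) (J(k) = (2*k)/(k + 1) = (2*k)/(1 + k) = 2*k/(1 + k))
j = -9455 (j = -16051 + 6596 = -9455)
√(J(-109) + j) = √(2*(-109)/(1 - 109) - 9455) = √(2*(-109)/(-108) - 9455) = √(2*(-109)*(-1/108) - 9455) = √(109/54 - 9455) = √(-510461/54) = I*√3062766/18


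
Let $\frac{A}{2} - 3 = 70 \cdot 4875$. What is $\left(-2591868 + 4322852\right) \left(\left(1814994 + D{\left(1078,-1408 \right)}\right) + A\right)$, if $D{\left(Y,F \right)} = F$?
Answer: $4320695314528$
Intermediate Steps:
$A = 682506$ ($A = 6 + 2 \cdot 70 \cdot 4875 = 6 + 2 \cdot 341250 = 6 + 682500 = 682506$)
$\left(-2591868 + 4322852\right) \left(\left(1814994 + D{\left(1078,-1408 \right)}\right) + A\right) = \left(-2591868 + 4322852\right) \left(\left(1814994 - 1408\right) + 682506\right) = 1730984 \left(1813586 + 682506\right) = 1730984 \cdot 2496092 = 4320695314528$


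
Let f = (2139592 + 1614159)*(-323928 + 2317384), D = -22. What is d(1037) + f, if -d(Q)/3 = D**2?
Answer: 7482937452004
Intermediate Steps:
d(Q) = -1452 (d(Q) = -3*(-22)**2 = -3*484 = -1452)
f = 7482937453456 (f = 3753751*1993456 = 7482937453456)
d(1037) + f = -1452 + 7482937453456 = 7482937452004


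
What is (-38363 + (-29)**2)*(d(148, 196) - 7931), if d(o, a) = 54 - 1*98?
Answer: 299237950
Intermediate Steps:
d(o, a) = -44 (d(o, a) = 54 - 98 = -44)
(-38363 + (-29)**2)*(d(148, 196) - 7931) = (-38363 + (-29)**2)*(-44 - 7931) = (-38363 + 841)*(-7975) = -37522*(-7975) = 299237950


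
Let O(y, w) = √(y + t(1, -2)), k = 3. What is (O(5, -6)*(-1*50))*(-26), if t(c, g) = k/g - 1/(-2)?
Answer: 2600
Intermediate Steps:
t(c, g) = ½ + 3/g (t(c, g) = 3/g - 1/(-2) = 3/g - 1*(-½) = 3/g + ½ = ½ + 3/g)
O(y, w) = √(-1 + y) (O(y, w) = √(y + (½)*(6 - 2)/(-2)) = √(y + (½)*(-½)*4) = √(y - 1) = √(-1 + y))
(O(5, -6)*(-1*50))*(-26) = (√(-1 + 5)*(-1*50))*(-26) = (√4*(-50))*(-26) = (2*(-50))*(-26) = -100*(-26) = 2600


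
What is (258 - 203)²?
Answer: 3025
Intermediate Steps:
(258 - 203)² = 55² = 3025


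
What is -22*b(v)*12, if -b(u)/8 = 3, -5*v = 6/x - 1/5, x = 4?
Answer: 6336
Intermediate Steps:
v = -13/50 (v = -(6/4 - 1/5)/5 = -(6*(¼) - 1*⅕)/5 = -(3/2 - ⅕)/5 = -⅕*13/10 = -13/50 ≈ -0.26000)
b(u) = -24 (b(u) = -8*3 = -24)
-22*b(v)*12 = -22*(-24)*12 = 528*12 = 6336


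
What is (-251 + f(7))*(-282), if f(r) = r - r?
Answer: 70782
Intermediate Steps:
f(r) = 0
(-251 + f(7))*(-282) = (-251 + 0)*(-282) = -251*(-282) = 70782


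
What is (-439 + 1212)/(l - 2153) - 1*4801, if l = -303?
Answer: -11792029/2456 ≈ -4801.3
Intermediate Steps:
(-439 + 1212)/(l - 2153) - 1*4801 = (-439 + 1212)/(-303 - 2153) - 1*4801 = 773/(-2456) - 4801 = 773*(-1/2456) - 4801 = -773/2456 - 4801 = -11792029/2456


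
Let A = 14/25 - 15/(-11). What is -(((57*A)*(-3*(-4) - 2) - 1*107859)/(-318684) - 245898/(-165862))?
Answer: -880656374863/484527684740 ≈ -1.8176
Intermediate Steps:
A = 529/275 (A = 14*(1/25) - 15*(-1/11) = 14/25 + 15/11 = 529/275 ≈ 1.9236)
-(((57*A)*(-3*(-4) - 2) - 1*107859)/(-318684) - 245898/(-165862)) = -(((57*(529/275))*(-3*(-4) - 2) - 1*107859)/(-318684) - 245898/(-165862)) = -((30153*(12 - 2)/275 - 107859)*(-1/318684) - 245898*(-1/165862)) = -(((30153/275)*10 - 107859)*(-1/318684) + 122949/82931) = -((60306/55 - 107859)*(-1/318684) + 122949/82931) = -(-5871939/55*(-1/318684) + 122949/82931) = -(1957313/5842540 + 122949/82931) = -1*880656374863/484527684740 = -880656374863/484527684740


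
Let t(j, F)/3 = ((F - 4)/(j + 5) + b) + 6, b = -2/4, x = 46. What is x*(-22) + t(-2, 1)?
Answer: -1997/2 ≈ -998.50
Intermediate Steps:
b = -1/2 (b = -2*1/4 = -1/2 ≈ -0.50000)
t(j, F) = 33/2 + 3*(-4 + F)/(5 + j) (t(j, F) = 3*(((F - 4)/(j + 5) - 1/2) + 6) = 3*(((-4 + F)/(5 + j) - 1/2) + 6) = 3*((-1/2 + (-4 + F)/(5 + j)) + 6) = 3*(11/2 + (-4 + F)/(5 + j)) = 33/2 + 3*(-4 + F)/(5 + j))
x*(-22) + t(-2, 1) = 46*(-22) + 3*(47 + 2*1 + 11*(-2))/(2*(5 - 2)) = -1012 + (3/2)*(47 + 2 - 22)/3 = -1012 + (3/2)*(1/3)*27 = -1012 + 27/2 = -1997/2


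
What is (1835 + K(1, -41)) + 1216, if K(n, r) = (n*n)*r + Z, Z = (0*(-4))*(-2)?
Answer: 3010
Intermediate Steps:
Z = 0 (Z = 0*(-2) = 0)
K(n, r) = r*n² (K(n, r) = (n*n)*r + 0 = n²*r + 0 = r*n² + 0 = r*n²)
(1835 + K(1, -41)) + 1216 = (1835 - 41*1²) + 1216 = (1835 - 41*1) + 1216 = (1835 - 41) + 1216 = 1794 + 1216 = 3010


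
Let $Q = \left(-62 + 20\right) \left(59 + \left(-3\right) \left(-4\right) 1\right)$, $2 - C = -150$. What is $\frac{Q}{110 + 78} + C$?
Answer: $\frac{12797}{94} \approx 136.14$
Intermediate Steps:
$C = 152$ ($C = 2 - -150 = 2 + 150 = 152$)
$Q = -2982$ ($Q = - 42 \left(59 + 12 \cdot 1\right) = - 42 \left(59 + 12\right) = \left(-42\right) 71 = -2982$)
$\frac{Q}{110 + 78} + C = \frac{1}{110 + 78} \left(-2982\right) + 152 = \frac{1}{188} \left(-2982\right) + 152 = - \frac{1491}{94} + 152 = \frac{12797}{94}$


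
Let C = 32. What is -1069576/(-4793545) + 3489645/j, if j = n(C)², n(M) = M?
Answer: 16728865587349/4908590080 ≈ 3408.1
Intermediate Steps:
j = 1024 (j = 32² = 1024)
-1069576/(-4793545) + 3489645/j = -1069576/(-4793545) + 3489645/1024 = -1069576*(-1/4793545) + 3489645*(1/1024) = 1069576/4793545 + 3489645/1024 = 16728865587349/4908590080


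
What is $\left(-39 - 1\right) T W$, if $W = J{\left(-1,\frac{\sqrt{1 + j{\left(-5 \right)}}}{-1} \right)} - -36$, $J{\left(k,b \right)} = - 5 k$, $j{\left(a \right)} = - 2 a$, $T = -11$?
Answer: $18040$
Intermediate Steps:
$W = 41$ ($W = \left(-5\right) \left(-1\right) - -36 = 5 + 36 = 41$)
$\left(-39 - 1\right) T W = \left(-39 - 1\right) \left(-11\right) 41 = \left(-40\right) \left(-11\right) 41 = 440 \cdot 41 = 18040$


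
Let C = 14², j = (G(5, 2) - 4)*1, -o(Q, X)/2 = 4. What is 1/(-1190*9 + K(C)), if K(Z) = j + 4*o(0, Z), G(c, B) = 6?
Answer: -1/10740 ≈ -9.3110e-5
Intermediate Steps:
o(Q, X) = -8 (o(Q, X) = -2*4 = -8)
j = 2 (j = (6 - 4)*1 = 2*1 = 2)
C = 196
K(Z) = -30 (K(Z) = 2 + 4*(-8) = 2 - 32 = -30)
1/(-1190*9 + K(C)) = 1/(-1190*9 - 30) = 1/(-10710 - 30) = 1/(-10740) = -1/10740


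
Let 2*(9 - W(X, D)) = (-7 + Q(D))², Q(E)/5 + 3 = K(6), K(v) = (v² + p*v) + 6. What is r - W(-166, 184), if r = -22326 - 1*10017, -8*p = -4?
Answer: -23495/2 ≈ -11748.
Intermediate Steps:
p = ½ (p = -⅛*(-4) = ½ ≈ 0.50000)
K(v) = 6 + v² + v/2 (K(v) = (v² + v/2) + 6 = 6 + v² + v/2)
Q(E) = 210 (Q(E) = -15 + 5*(6 + 6² + (½)*6) = -15 + 5*(6 + 36 + 3) = -15 + 5*45 = -15 + 225 = 210)
W(X, D) = -41191/2 (W(X, D) = 9 - (-7 + 210)²/2 = 9 - ½*203² = 9 - ½*41209 = 9 - 41209/2 = -41191/2)
r = -32343 (r = -22326 - 10017 = -32343)
r - W(-166, 184) = -32343 - 1*(-41191/2) = -32343 + 41191/2 = -23495/2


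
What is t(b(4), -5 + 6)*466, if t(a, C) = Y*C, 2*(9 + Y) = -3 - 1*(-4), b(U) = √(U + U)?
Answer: -3961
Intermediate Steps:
b(U) = √2*√U (b(U) = √(2*U) = √2*√U)
Y = -17/2 (Y = -9 + (-3 - 1*(-4))/2 = -9 + (-3 + 4)/2 = -9 + (½)*1 = -9 + ½ = -17/2 ≈ -8.5000)
t(a, C) = -17*C/2
t(b(4), -5 + 6)*466 = -17*(-5 + 6)/2*466 = -17/2*1*466 = -17/2*466 = -3961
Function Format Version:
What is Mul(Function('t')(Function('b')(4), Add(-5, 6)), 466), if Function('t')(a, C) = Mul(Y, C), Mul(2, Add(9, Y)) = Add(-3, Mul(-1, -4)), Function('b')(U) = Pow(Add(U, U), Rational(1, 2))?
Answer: -3961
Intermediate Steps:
Function('b')(U) = Mul(Pow(2, Rational(1, 2)), Pow(U, Rational(1, 2))) (Function('b')(U) = Pow(Mul(2, U), Rational(1, 2)) = Mul(Pow(2, Rational(1, 2)), Pow(U, Rational(1, 2))))
Y = Rational(-17, 2) (Y = Add(-9, Mul(Rational(1, 2), Add(-3, Mul(-1, -4)))) = Add(-9, Mul(Rational(1, 2), Add(-3, 4))) = Add(-9, Mul(Rational(1, 2), 1)) = Add(-9, Rational(1, 2)) = Rational(-17, 2) ≈ -8.5000)
Function('t')(a, C) = Mul(Rational(-17, 2), C)
Mul(Function('t')(Function('b')(4), Add(-5, 6)), 466) = Mul(Mul(Rational(-17, 2), Add(-5, 6)), 466) = Mul(Mul(Rational(-17, 2), 1), 466) = Mul(Rational(-17, 2), 466) = -3961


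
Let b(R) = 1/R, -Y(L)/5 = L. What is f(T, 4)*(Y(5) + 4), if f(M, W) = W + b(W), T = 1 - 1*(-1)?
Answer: -357/4 ≈ -89.250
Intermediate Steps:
Y(L) = -5*L
T = 2 (T = 1 + 1 = 2)
f(M, W) = W + 1/W
f(T, 4)*(Y(5) + 4) = (4 + 1/4)*(-5*5 + 4) = (4 + ¼)*(-25 + 4) = (17/4)*(-21) = -357/4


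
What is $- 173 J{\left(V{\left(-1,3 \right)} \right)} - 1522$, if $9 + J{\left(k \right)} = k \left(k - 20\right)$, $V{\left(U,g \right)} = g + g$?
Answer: $14567$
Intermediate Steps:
$V{\left(U,g \right)} = 2 g$
$J{\left(k \right)} = -9 + k \left(-20 + k\right)$ ($J{\left(k \right)} = -9 + k \left(k - 20\right) = -9 + k \left(-20 + k\right)$)
$- 173 J{\left(V{\left(-1,3 \right)} \right)} - 1522 = - 173 \left(-9 + \left(2 \cdot 3\right)^{2} - 20 \cdot 2 \cdot 3\right) - 1522 = - 173 \left(-9 + 6^{2} - 120\right) - 1522 = - 173 \left(-9 + 36 - 120\right) - 1522 = \left(-173\right) \left(-93\right) - 1522 = 16089 - 1522 = 14567$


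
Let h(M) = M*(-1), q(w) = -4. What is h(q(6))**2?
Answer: 16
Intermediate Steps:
h(M) = -M
h(q(6))**2 = (-1*(-4))**2 = 4**2 = 16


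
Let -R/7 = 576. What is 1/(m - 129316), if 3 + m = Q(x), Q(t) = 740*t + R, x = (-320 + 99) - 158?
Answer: -1/413811 ≈ -2.4166e-6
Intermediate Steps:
R = -4032 (R = -7*576 = -4032)
x = -379 (x = -221 - 158 = -379)
Q(t) = -4032 + 740*t (Q(t) = 740*t - 4032 = -4032 + 740*t)
m = -284495 (m = -3 + (-4032 + 740*(-379)) = -3 + (-4032 - 280460) = -3 - 284492 = -284495)
1/(m - 129316) = 1/(-284495 - 129316) = 1/(-413811) = -1/413811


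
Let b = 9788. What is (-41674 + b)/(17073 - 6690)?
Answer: -31886/10383 ≈ -3.0710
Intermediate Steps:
(-41674 + b)/(17073 - 6690) = (-41674 + 9788)/(17073 - 6690) = -31886/10383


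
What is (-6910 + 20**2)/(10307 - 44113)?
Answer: 3255/16903 ≈ 0.19257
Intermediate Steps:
(-6910 + 20**2)/(10307 - 44113) = (-6910 + 400)/(-33806) = -6510*(-1/33806) = 3255/16903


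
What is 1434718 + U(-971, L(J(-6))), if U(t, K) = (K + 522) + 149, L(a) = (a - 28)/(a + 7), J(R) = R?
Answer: 1435355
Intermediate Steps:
L(a) = (-28 + a)/(7 + a)
U(t, K) = 671 + K (U(t, K) = (522 + K) + 149 = 671 + K)
1434718 + U(-971, L(J(-6))) = 1434718 + (671 + (-28 - 6)/(7 - 6)) = 1434718 + (671 - 34/1) = 1434718 + (671 + 1*(-34)) = 1434718 + (671 - 34) = 1434718 + 637 = 1435355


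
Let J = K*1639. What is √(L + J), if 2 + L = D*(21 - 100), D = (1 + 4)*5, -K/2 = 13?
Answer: I*√44591 ≈ 211.17*I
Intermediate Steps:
K = -26 (K = -2*13 = -26)
D = 25 (D = 5*5 = 25)
J = -42614 (J = -26*1639 = -42614)
L = -1977 (L = -2 + 25*(21 - 100) = -2 + 25*(-79) = -2 - 1975 = -1977)
√(L + J) = √(-1977 - 42614) = √(-44591) = I*√44591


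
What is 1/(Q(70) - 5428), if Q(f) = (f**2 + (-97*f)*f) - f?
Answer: -1/475898 ≈ -2.1013e-6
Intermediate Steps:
Q(f) = -f - 96*f**2 (Q(f) = (f**2 - 97*f**2) - f = -96*f**2 - f = -f - 96*f**2)
1/(Q(70) - 5428) = 1/(-1*70*(1 + 96*70) - 5428) = 1/(-1*70*(1 + 6720) - 5428) = 1/(-1*70*6721 - 5428) = 1/(-470470 - 5428) = 1/(-475898) = -1/475898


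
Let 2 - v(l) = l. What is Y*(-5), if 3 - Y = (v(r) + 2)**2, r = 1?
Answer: 30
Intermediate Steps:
v(l) = 2 - l
Y = -6 (Y = 3 - ((2 - 1*1) + 2)**2 = 3 - ((2 - 1) + 2)**2 = 3 - (1 + 2)**2 = 3 - 1*3**2 = 3 - 1*9 = 3 - 9 = -6)
Y*(-5) = -6*(-5) = 30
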